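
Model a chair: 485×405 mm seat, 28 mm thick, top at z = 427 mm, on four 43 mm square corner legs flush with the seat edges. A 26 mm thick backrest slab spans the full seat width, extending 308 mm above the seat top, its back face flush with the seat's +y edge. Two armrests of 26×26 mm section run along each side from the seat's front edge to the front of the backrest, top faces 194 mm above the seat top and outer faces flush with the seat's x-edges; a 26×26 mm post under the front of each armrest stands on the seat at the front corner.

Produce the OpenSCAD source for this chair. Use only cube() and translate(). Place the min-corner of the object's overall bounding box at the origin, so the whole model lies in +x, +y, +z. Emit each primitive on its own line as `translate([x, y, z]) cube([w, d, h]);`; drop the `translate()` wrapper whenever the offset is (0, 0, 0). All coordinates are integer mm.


// leg_h = 427 - 28 = 399
// arm post h = 194 - 26 = 168
translate([0, 0, 399]) cube([485, 405, 28]);
cube([43, 43, 399]);
translate([442, 0, 0]) cube([43, 43, 399]);
translate([0, 362, 0]) cube([43, 43, 399]);
translate([442, 362, 0]) cube([43, 43, 399]);
translate([0, 379, 427]) cube([485, 26, 308]);
translate([0, 0, 595]) cube([26, 379, 26]);
translate([459, 0, 595]) cube([26, 379, 26]);
translate([0, 0, 427]) cube([26, 26, 168]);
translate([459, 0, 427]) cube([26, 26, 168]);


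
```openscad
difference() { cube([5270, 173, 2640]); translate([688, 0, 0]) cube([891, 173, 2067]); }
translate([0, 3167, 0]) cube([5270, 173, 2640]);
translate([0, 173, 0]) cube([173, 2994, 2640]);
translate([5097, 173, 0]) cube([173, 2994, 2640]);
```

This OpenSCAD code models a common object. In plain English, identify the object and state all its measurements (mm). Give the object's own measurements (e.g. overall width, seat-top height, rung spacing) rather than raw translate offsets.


A single room: four walls, each 2640 mm tall and 173 mm thick, enclosing an outside footprint 5270×3340 mm (x × y), no floor or roof. The front and back walls (−y and +y sides) run the full x-width; the side walls fit between their inner faces. A door opening 891 mm wide and 2067 mm tall is cut through the front wall from the floor up, its −x edge 688 mm from the wall's −x end.


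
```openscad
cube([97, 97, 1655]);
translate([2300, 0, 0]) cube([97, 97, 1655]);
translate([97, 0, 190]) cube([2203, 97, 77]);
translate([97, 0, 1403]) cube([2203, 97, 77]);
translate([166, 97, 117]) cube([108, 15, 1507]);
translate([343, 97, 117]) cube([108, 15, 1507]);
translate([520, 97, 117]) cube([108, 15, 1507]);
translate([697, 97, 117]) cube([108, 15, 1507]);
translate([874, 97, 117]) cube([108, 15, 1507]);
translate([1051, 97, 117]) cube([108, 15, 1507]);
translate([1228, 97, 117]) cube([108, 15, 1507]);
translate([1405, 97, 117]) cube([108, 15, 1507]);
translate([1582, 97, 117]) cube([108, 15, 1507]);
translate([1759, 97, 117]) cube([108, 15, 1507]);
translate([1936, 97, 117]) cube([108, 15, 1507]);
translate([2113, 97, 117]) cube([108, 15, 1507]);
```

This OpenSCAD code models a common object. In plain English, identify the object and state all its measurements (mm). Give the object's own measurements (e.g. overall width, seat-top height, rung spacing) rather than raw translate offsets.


A fence section. Two 97×97 mm posts, 1655 mm tall, stand on the floor with a clear span of 2203 mm between their inner faces. Two horizontal rails of 97×77 mm section span the gap between the posts with their undersides at z = 190 mm and z = 1403 mm, flush with the posts' −y face. 12 pickets, each 108 mm wide, 15 mm thick and 1507 mm tall, are fixed to the +y face of the rails with their bottoms at z = 117 mm, spaced across the span with a 69 mm gap after the −x post and between neighbouring pickets, with 79 mm left before the +x post.


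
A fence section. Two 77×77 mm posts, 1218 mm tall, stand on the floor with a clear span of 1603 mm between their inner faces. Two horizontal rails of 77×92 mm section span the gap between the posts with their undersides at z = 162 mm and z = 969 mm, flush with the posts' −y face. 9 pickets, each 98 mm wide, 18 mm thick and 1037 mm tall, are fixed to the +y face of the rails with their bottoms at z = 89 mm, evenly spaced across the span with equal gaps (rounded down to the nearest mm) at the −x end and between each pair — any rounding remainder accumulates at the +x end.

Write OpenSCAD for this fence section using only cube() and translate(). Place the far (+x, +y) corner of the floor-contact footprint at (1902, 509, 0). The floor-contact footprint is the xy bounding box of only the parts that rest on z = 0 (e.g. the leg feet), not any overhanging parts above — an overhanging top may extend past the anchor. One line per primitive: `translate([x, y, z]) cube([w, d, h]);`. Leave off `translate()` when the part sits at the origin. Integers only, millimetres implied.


translate([145, 432, 0]) cube([77, 77, 1218]);
translate([1825, 432, 0]) cube([77, 77, 1218]);
translate([222, 432, 162]) cube([1603, 77, 92]);
translate([222, 432, 969]) cube([1603, 77, 92]);
translate([294, 509, 89]) cube([98, 18, 1037]);
translate([464, 509, 89]) cube([98, 18, 1037]);
translate([634, 509, 89]) cube([98, 18, 1037]);
translate([804, 509, 89]) cube([98, 18, 1037]);
translate([974, 509, 89]) cube([98, 18, 1037]);
translate([1144, 509, 89]) cube([98, 18, 1037]);
translate([1314, 509, 89]) cube([98, 18, 1037]);
translate([1484, 509, 89]) cube([98, 18, 1037]);
translate([1654, 509, 89]) cube([98, 18, 1037]);


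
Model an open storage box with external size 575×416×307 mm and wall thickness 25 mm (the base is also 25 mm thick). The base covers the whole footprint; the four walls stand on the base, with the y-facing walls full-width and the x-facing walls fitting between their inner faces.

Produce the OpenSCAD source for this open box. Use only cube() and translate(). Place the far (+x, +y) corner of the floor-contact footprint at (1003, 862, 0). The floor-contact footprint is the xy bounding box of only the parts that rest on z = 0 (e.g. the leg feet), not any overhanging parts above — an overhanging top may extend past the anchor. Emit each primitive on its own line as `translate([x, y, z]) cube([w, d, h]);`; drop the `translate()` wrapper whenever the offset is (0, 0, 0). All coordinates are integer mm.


translate([428, 446, 0]) cube([575, 416, 25]);
translate([428, 446, 25]) cube([575, 25, 282]);
translate([428, 837, 25]) cube([575, 25, 282]);
translate([428, 471, 25]) cube([25, 366, 282]);
translate([978, 471, 25]) cube([25, 366, 282]);


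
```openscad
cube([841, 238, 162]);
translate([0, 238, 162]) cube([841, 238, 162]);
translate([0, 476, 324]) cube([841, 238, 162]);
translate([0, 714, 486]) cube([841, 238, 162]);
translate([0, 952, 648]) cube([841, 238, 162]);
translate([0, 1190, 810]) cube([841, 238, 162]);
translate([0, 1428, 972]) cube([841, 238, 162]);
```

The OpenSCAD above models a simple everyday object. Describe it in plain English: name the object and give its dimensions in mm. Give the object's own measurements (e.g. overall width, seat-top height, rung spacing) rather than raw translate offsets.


A straight staircase of 7 solid steps. Each step is 841 mm wide (x), 238 mm deep (y, the going) and 162 mm tall (the rise). The first step rests on the floor; each subsequent step sits one going further in +y and one rise higher in +z, directly behind and above the previous step with no overlap.


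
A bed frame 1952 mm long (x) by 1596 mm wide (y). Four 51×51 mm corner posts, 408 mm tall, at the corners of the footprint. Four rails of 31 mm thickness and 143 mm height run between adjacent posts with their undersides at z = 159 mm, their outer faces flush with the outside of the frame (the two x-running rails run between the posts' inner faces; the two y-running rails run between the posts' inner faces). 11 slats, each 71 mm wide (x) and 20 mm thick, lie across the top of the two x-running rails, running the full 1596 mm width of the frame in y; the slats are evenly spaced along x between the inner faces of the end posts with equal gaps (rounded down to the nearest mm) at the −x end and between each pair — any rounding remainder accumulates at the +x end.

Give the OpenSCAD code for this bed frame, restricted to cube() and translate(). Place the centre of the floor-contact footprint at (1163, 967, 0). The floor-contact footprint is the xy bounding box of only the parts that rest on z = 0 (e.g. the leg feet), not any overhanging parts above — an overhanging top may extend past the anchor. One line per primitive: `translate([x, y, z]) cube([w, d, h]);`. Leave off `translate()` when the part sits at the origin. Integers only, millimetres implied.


translate([187, 169, 0]) cube([51, 51, 408]);
translate([187, 1714, 0]) cube([51, 51, 408]);
translate([2088, 169, 0]) cube([51, 51, 408]);
translate([2088, 1714, 0]) cube([51, 51, 408]);
translate([238, 169, 159]) cube([1850, 31, 143]);
translate([238, 1734, 159]) cube([1850, 31, 143]);
translate([187, 220, 159]) cube([31, 1494, 143]);
translate([2108, 220, 159]) cube([31, 1494, 143]);
translate([327, 169, 302]) cube([71, 1596, 20]);
translate([487, 169, 302]) cube([71, 1596, 20]);
translate([647, 169, 302]) cube([71, 1596, 20]);
translate([807, 169, 302]) cube([71, 1596, 20]);
translate([967, 169, 302]) cube([71, 1596, 20]);
translate([1127, 169, 302]) cube([71, 1596, 20]);
translate([1287, 169, 302]) cube([71, 1596, 20]);
translate([1447, 169, 302]) cube([71, 1596, 20]);
translate([1607, 169, 302]) cube([71, 1596, 20]);
translate([1767, 169, 302]) cube([71, 1596, 20]);
translate([1927, 169, 302]) cube([71, 1596, 20]);


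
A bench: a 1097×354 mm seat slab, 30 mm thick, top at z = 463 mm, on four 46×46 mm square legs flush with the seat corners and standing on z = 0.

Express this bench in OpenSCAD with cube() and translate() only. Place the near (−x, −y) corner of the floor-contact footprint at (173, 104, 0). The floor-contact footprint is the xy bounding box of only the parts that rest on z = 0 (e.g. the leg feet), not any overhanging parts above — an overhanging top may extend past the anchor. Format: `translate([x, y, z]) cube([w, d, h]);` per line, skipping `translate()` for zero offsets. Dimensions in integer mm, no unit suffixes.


// leg_h = 463 − 30 = 433
translate([173, 104, 433]) cube([1097, 354, 30]);
translate([173, 104, 0]) cube([46, 46, 433]);
translate([173, 412, 0]) cube([46, 46, 433]);
translate([1224, 104, 0]) cube([46, 46, 433]);
translate([1224, 412, 0]) cube([46, 46, 433]);


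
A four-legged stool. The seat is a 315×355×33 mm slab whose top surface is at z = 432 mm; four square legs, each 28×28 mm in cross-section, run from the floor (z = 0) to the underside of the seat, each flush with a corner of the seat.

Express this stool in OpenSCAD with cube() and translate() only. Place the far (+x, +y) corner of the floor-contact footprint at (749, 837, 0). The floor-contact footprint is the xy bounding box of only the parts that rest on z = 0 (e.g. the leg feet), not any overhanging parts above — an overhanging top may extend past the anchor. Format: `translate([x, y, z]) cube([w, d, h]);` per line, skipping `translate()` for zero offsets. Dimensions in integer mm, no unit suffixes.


translate([434, 482, 399]) cube([315, 355, 33]);
translate([434, 482, 0]) cube([28, 28, 399]);
translate([721, 482, 0]) cube([28, 28, 399]);
translate([434, 809, 0]) cube([28, 28, 399]);
translate([721, 809, 0]) cube([28, 28, 399]);


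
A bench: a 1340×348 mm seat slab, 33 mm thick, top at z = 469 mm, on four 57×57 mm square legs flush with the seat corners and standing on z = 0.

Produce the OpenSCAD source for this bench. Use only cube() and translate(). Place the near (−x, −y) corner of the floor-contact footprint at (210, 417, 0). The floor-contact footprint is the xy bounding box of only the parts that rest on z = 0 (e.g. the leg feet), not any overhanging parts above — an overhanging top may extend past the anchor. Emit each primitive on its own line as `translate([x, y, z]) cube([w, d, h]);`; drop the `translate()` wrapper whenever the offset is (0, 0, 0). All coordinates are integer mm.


// leg_h = 469 − 33 = 436
translate([210, 417, 436]) cube([1340, 348, 33]);
translate([210, 417, 0]) cube([57, 57, 436]);
translate([210, 708, 0]) cube([57, 57, 436]);
translate([1493, 417, 0]) cube([57, 57, 436]);
translate([1493, 708, 0]) cube([57, 57, 436]);


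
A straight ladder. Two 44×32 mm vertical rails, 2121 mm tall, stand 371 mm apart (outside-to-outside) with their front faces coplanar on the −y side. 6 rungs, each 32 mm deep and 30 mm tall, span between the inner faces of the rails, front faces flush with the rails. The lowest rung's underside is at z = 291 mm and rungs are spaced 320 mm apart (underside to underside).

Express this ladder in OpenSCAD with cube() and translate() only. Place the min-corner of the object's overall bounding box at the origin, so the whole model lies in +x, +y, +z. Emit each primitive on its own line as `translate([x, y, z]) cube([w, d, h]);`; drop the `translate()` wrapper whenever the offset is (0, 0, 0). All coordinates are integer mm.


cube([44, 32, 2121]);
translate([327, 0, 0]) cube([44, 32, 2121]);
translate([44, 0, 291]) cube([283, 32, 30]);
translate([44, 0, 611]) cube([283, 32, 30]);
translate([44, 0, 931]) cube([283, 32, 30]);
translate([44, 0, 1251]) cube([283, 32, 30]);
translate([44, 0, 1571]) cube([283, 32, 30]);
translate([44, 0, 1891]) cube([283, 32, 30]);


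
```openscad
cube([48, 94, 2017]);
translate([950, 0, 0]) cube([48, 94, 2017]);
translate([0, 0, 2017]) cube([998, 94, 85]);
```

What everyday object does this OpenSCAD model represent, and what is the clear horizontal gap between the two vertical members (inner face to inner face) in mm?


A door frame. The clear opening width is 902 mm.

Two 2017 mm tall posts with a header on top — a door frame. The left jamb is 48 mm wide at x = 0; the right jamb starts at x = 950. The clear opening is 950 − 48 = 902 mm.


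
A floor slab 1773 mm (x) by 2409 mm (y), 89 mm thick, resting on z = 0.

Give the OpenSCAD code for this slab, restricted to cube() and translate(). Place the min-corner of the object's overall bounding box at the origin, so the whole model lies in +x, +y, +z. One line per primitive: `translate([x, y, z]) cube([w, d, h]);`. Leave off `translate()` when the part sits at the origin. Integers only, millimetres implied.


cube([1773, 2409, 89]);


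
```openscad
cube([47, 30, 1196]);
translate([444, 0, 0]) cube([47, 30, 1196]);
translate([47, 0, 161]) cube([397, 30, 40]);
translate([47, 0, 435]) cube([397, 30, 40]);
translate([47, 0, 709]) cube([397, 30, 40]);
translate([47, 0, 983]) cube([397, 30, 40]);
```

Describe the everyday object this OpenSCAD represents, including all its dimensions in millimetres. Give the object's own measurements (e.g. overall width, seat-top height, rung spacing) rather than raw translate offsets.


A straight ladder. Two 47×30 mm vertical rails, 1196 mm tall, stand 491 mm apart (outside-to-outside) with their front faces coplanar on the −y side. 4 rungs, each 30 mm deep and 40 mm tall, span between the inner faces of the rails, front faces flush with the rails. The lowest rung's underside is at z = 161 mm and rungs are spaced 274 mm apart (underside to underside).


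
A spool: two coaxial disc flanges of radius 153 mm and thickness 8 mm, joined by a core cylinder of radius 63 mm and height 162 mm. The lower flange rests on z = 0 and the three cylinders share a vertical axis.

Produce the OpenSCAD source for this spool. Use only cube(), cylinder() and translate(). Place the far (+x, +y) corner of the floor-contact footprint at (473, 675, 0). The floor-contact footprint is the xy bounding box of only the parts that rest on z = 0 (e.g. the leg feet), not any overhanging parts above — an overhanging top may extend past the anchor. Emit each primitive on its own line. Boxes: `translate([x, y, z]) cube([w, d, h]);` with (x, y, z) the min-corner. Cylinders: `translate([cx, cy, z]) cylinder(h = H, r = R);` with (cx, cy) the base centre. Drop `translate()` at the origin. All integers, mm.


translate([320, 522, 0]) cylinder(h = 8, r = 153);
translate([320, 522, 8]) cylinder(h = 162, r = 63);
translate([320, 522, 170]) cylinder(h = 8, r = 153);


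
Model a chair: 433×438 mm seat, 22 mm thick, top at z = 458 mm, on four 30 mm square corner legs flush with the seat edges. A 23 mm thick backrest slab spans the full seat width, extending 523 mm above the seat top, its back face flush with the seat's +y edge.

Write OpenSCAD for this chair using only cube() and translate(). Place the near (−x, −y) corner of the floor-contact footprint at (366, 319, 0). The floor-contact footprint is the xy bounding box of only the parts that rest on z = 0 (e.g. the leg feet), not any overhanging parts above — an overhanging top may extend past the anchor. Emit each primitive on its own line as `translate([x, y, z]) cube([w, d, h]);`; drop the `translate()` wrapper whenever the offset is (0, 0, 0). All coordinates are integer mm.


// leg_h = 458 - 22 = 436
translate([366, 319, 436]) cube([433, 438, 22]);
translate([366, 319, 0]) cube([30, 30, 436]);
translate([769, 319, 0]) cube([30, 30, 436]);
translate([366, 727, 0]) cube([30, 30, 436]);
translate([769, 727, 0]) cube([30, 30, 436]);
translate([366, 734, 458]) cube([433, 23, 523]);


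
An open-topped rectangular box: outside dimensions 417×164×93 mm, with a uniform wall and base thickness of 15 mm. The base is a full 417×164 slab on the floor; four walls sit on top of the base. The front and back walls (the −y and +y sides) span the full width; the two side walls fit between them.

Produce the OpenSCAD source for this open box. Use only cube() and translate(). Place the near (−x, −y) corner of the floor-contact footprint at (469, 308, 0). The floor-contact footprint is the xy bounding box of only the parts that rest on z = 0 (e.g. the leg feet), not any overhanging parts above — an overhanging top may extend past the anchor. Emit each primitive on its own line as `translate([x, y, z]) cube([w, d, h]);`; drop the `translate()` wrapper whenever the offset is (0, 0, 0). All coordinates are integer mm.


translate([469, 308, 0]) cube([417, 164, 15]);
translate([469, 308, 15]) cube([417, 15, 78]);
translate([469, 457, 15]) cube([417, 15, 78]);
translate([469, 323, 15]) cube([15, 134, 78]);
translate([871, 323, 15]) cube([15, 134, 78]);


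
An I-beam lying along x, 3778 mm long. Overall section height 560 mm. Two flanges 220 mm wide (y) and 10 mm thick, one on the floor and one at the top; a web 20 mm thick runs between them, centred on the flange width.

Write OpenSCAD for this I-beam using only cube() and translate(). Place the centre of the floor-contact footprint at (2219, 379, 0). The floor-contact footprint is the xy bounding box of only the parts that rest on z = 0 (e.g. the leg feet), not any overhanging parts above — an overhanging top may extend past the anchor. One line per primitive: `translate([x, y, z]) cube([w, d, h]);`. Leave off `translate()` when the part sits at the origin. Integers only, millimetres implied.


translate([330, 269, 0]) cube([3778, 220, 10]);
translate([330, 369, 10]) cube([3778, 20, 540]);
translate([330, 269, 550]) cube([3778, 220, 10]);


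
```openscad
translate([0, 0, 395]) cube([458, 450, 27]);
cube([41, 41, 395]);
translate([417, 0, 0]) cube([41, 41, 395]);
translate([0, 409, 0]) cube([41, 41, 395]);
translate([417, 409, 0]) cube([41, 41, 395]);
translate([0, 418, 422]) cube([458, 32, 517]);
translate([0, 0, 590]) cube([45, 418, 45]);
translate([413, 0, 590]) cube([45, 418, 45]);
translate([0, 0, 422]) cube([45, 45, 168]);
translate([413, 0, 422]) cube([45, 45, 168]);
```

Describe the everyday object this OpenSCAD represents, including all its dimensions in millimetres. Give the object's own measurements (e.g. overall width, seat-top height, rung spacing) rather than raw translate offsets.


A chair. The seat is a 458×450×27 mm slab with its top at z = 422 mm, on four 41×41 mm corner legs (flush with the seat edges, standing on z = 0). A flat backrest 32 mm thick, 517 mm tall, spans the full seat width and rises from the seat top along its +y edge, rear face flush with the rear of the seat. Two armrests of 45×45 mm section run along each side from the seat's front edge to the front of the backrest, top faces 213 mm above the seat top and outer faces flush with the seat's x-edges; a 45×45 mm post under the front of each armrest stands on the seat at the front corner.


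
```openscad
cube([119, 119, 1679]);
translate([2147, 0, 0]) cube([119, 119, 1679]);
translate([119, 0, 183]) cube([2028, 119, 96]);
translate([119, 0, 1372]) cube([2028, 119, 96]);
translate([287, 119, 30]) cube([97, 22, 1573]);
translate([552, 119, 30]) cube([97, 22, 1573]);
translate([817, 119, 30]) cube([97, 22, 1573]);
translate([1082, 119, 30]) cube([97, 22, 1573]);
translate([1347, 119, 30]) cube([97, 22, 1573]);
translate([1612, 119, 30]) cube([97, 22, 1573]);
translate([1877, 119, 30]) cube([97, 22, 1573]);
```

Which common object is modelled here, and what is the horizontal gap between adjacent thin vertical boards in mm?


A fence section. The picket gap is 168 mm.

Two posts, two rails, 7 pickets — a fence section. Span 2028 mm holds 7 pickets of 97 mm with 8 equal gaps: ⌊(2028 − 7·97) / 8⌋ = 168 mm.


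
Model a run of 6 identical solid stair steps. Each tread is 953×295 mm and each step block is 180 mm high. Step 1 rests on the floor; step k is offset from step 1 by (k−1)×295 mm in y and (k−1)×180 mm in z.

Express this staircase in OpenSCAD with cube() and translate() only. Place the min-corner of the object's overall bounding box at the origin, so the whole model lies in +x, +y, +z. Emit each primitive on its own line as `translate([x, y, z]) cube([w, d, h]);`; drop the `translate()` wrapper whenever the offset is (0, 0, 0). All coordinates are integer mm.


cube([953, 295, 180]);
translate([0, 295, 180]) cube([953, 295, 180]);
translate([0, 590, 360]) cube([953, 295, 180]);
translate([0, 885, 540]) cube([953, 295, 180]);
translate([0, 1180, 720]) cube([953, 295, 180]);
translate([0, 1475, 900]) cube([953, 295, 180]);


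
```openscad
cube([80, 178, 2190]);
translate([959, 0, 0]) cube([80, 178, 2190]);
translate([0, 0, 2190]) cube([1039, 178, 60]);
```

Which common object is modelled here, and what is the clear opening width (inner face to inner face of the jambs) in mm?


A door frame. The clear opening width is 879 mm.

Two 2190 mm tall posts with a header on top — a door frame. The left jamb is 80 mm wide at x = 0; the right jamb starts at x = 959. The clear opening is 959 − 80 = 879 mm.


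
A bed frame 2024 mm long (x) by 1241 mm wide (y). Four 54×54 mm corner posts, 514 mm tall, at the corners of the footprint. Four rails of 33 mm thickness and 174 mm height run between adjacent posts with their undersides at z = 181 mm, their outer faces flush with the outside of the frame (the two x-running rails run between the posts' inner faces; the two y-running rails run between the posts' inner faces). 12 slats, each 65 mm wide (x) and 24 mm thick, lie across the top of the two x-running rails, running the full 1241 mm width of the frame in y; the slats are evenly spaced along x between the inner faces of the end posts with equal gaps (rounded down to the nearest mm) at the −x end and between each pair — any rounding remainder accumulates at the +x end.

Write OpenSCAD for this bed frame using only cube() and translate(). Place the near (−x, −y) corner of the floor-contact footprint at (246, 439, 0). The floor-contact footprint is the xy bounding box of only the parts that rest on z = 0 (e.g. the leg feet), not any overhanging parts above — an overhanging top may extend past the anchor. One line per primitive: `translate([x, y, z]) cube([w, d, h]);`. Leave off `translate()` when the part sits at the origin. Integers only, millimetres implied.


translate([246, 439, 0]) cube([54, 54, 514]);
translate([246, 1626, 0]) cube([54, 54, 514]);
translate([2216, 439, 0]) cube([54, 54, 514]);
translate([2216, 1626, 0]) cube([54, 54, 514]);
translate([300, 439, 181]) cube([1916, 33, 174]);
translate([300, 1647, 181]) cube([1916, 33, 174]);
translate([246, 493, 181]) cube([33, 1133, 174]);
translate([2237, 493, 181]) cube([33, 1133, 174]);
translate([387, 439, 355]) cube([65, 1241, 24]);
translate([539, 439, 355]) cube([65, 1241, 24]);
translate([691, 439, 355]) cube([65, 1241, 24]);
translate([843, 439, 355]) cube([65, 1241, 24]);
translate([995, 439, 355]) cube([65, 1241, 24]);
translate([1147, 439, 355]) cube([65, 1241, 24]);
translate([1299, 439, 355]) cube([65, 1241, 24]);
translate([1451, 439, 355]) cube([65, 1241, 24]);
translate([1603, 439, 355]) cube([65, 1241, 24]);
translate([1755, 439, 355]) cube([65, 1241, 24]);
translate([1907, 439, 355]) cube([65, 1241, 24]);
translate([2059, 439, 355]) cube([65, 1241, 24]);


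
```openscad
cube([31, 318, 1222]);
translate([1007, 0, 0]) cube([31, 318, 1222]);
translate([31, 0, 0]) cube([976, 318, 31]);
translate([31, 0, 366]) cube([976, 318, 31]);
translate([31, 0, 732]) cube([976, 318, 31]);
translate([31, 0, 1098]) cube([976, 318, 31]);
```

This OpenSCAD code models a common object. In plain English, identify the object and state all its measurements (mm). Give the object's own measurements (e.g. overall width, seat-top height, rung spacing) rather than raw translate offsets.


An open bookshelf. Two side panels, each 31 mm thick, 318 mm deep and 1222 mm tall, stand 1038 mm apart (outside-to-outside). Between them sit 4 shelves, each 31 mm thick and 318 mm deep, spanning the full gap between the sides. The bottom shelf rests on the floor (its underside at z = 0) and the clear gap between one shelf's top and the next shelf's underside is 335 mm.


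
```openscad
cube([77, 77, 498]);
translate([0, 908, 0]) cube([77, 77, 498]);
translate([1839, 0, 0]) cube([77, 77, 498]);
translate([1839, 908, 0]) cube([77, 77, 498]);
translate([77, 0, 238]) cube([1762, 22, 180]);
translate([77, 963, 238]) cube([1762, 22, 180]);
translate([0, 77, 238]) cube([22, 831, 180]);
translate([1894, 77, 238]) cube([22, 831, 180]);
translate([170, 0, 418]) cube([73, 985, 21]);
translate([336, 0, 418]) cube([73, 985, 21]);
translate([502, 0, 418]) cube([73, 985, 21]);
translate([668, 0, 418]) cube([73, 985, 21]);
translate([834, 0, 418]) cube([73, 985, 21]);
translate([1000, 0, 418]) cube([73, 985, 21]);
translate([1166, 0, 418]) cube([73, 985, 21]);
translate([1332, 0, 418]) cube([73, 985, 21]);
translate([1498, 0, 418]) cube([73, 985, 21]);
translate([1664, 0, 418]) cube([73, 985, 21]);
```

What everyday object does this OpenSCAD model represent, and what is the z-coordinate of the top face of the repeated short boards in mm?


A bed frame. The slat-top height is 439 mm.

Four posts, four rails, and a row of slats — a bed frame. Slats sit on the rails at z = 238 + 180 = 418; with slat thickness 21, the top is 439 mm.


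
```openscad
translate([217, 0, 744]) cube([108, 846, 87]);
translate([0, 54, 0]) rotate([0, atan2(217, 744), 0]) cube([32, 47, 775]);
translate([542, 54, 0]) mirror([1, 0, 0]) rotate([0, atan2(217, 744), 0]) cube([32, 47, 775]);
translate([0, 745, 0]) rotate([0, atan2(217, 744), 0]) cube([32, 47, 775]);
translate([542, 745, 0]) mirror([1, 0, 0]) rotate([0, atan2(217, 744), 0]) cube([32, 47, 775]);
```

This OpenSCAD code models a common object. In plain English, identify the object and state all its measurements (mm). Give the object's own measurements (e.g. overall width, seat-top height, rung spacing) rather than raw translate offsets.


A sawhorse. A 108×846×87 mm beam (x, y, z) sits on two A-frame leg pairs. Each pair is two raked legs of 32×47 mm section (47 mm along y) splaying symmetrically in x. Each leg rises 744 mm vertically over 217 mm of horizontal reach and is 775 mm long along its own axis. Every leg's outer bottom edge rests on the floor and its outer top edge meets a bottom edge of the beam — the left legs (tilting toward +x) meet the beam's −x bottom edge, the right legs (their mirror images, tilting toward −x) meet its +x bottom edge — so the leg tops tuck under the beam, the beam's underside is 744 mm above the floor, and the feet are 542 mm apart outside-to-outside with the beam centred between them. The two leg pairs are set in 54 mm from either end of the beam.


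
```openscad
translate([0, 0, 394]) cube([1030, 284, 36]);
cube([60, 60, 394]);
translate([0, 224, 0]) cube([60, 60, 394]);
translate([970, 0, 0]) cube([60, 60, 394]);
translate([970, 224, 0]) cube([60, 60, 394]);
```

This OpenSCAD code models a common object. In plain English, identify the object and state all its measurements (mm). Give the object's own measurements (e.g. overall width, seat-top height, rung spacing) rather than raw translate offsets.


A long wooden bench with a 1030 mm (x) × 284 mm (y) seat, 36 mm thick, its top surface 430 mm above the floor. Four 60 mm square legs at the seat corners, flush with the edges, run from z = 0 to the seat underside.


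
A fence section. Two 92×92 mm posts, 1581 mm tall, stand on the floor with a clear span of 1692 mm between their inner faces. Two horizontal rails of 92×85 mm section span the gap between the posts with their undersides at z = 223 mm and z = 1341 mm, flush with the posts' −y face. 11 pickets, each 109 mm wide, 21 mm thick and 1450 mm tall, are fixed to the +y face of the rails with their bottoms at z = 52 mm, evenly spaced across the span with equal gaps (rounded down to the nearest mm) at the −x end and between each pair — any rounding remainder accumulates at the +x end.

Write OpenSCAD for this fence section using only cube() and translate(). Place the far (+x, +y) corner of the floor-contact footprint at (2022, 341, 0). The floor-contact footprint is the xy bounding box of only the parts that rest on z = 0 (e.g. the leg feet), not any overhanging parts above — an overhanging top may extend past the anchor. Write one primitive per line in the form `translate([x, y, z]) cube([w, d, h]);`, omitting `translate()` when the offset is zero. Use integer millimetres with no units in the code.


translate([146, 249, 0]) cube([92, 92, 1581]);
translate([1930, 249, 0]) cube([92, 92, 1581]);
translate([238, 249, 223]) cube([1692, 92, 85]);
translate([238, 249, 1341]) cube([1692, 92, 85]);
translate([279, 341, 52]) cube([109, 21, 1450]);
translate([429, 341, 52]) cube([109, 21, 1450]);
translate([579, 341, 52]) cube([109, 21, 1450]);
translate([729, 341, 52]) cube([109, 21, 1450]);
translate([879, 341, 52]) cube([109, 21, 1450]);
translate([1029, 341, 52]) cube([109, 21, 1450]);
translate([1179, 341, 52]) cube([109, 21, 1450]);
translate([1329, 341, 52]) cube([109, 21, 1450]);
translate([1479, 341, 52]) cube([109, 21, 1450]);
translate([1629, 341, 52]) cube([109, 21, 1450]);
translate([1779, 341, 52]) cube([109, 21, 1450]);


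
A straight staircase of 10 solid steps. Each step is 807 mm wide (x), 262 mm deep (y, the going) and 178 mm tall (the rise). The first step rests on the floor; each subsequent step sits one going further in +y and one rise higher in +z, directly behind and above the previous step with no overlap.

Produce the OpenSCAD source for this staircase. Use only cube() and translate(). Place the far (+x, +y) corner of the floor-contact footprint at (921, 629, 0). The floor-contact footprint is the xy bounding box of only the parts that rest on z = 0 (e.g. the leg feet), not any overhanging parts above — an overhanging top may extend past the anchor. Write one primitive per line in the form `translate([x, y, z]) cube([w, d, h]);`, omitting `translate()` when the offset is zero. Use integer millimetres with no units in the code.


translate([114, 367, 0]) cube([807, 262, 178]);
translate([114, 629, 178]) cube([807, 262, 178]);
translate([114, 891, 356]) cube([807, 262, 178]);
translate([114, 1153, 534]) cube([807, 262, 178]);
translate([114, 1415, 712]) cube([807, 262, 178]);
translate([114, 1677, 890]) cube([807, 262, 178]);
translate([114, 1939, 1068]) cube([807, 262, 178]);
translate([114, 2201, 1246]) cube([807, 262, 178]);
translate([114, 2463, 1424]) cube([807, 262, 178]);
translate([114, 2725, 1602]) cube([807, 262, 178]);


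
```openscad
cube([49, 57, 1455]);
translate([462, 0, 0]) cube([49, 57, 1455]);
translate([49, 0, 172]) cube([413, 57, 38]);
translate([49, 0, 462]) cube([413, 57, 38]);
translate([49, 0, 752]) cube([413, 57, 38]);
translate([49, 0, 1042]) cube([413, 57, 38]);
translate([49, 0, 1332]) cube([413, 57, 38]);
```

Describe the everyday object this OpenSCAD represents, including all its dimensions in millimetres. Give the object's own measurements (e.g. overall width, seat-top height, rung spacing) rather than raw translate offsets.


A straight ladder. Two 49×57 mm vertical rails, 1455 mm tall, stand 511 mm apart (outside-to-outside) with their front faces coplanar on the −y side. 5 rungs, each 57 mm deep and 38 mm tall, span between the inner faces of the rails, front faces flush with the rails. The lowest rung's underside is at z = 172 mm and rungs are spaced 290 mm apart (underside to underside).


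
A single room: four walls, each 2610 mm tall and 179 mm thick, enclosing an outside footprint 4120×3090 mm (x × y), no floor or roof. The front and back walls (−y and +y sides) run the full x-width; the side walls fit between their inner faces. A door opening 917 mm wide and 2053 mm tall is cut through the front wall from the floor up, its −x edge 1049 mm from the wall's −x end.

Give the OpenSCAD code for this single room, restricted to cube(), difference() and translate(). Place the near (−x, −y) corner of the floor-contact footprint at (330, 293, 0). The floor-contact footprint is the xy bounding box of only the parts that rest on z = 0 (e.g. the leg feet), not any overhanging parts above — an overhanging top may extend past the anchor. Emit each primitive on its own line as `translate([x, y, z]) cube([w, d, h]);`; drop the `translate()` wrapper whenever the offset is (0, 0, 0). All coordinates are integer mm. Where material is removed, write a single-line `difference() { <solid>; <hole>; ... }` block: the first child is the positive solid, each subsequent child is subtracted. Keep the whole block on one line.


difference() { translate([330, 293, 0]) cube([4120, 179, 2610]); translate([1379, 293, 0]) cube([917, 179, 2053]); }
translate([330, 3204, 0]) cube([4120, 179, 2610]);
translate([330, 472, 0]) cube([179, 2732, 2610]);
translate([4271, 472, 0]) cube([179, 2732, 2610]);


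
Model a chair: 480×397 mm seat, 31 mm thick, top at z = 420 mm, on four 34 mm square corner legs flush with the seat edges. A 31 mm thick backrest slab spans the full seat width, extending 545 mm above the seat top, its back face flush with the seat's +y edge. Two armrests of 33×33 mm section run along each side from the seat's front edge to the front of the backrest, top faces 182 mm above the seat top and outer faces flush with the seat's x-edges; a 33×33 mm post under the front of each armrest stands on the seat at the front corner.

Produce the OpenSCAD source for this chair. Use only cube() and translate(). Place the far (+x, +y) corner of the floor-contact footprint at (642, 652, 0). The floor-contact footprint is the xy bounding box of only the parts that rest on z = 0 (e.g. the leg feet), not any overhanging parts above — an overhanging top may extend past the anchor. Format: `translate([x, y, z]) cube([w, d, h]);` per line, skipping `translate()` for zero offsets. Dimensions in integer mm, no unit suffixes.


translate([162, 255, 389]) cube([480, 397, 31]);
translate([162, 255, 0]) cube([34, 34, 389]);
translate([608, 255, 0]) cube([34, 34, 389]);
translate([162, 618, 0]) cube([34, 34, 389]);
translate([608, 618, 0]) cube([34, 34, 389]);
translate([162, 621, 420]) cube([480, 31, 545]);
translate([162, 255, 569]) cube([33, 366, 33]);
translate([609, 255, 569]) cube([33, 366, 33]);
translate([162, 255, 420]) cube([33, 33, 149]);
translate([609, 255, 420]) cube([33, 33, 149]);


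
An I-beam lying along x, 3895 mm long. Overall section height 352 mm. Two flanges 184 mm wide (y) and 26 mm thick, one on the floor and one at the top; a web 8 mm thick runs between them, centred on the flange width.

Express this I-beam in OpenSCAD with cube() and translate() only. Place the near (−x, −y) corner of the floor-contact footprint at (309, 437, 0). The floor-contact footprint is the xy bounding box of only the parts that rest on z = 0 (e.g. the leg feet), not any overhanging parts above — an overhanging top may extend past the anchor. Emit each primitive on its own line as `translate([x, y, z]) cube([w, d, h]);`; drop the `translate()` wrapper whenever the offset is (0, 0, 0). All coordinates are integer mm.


translate([309, 437, 0]) cube([3895, 184, 26]);
translate([309, 525, 26]) cube([3895, 8, 300]);
translate([309, 437, 326]) cube([3895, 184, 26]);


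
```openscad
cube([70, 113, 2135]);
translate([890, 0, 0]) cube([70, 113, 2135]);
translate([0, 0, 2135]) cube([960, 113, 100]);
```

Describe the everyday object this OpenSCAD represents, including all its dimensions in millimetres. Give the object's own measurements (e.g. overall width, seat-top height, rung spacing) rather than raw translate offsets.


A door frame. The clear opening is 820 mm wide and 2135 mm high. Two 70 mm wide jambs, 113 mm deep, stand either side of the opening from the floor to the top of the opening. A 100 mm thick head sits across the top of both jambs, spanning the full outside width of the frame.


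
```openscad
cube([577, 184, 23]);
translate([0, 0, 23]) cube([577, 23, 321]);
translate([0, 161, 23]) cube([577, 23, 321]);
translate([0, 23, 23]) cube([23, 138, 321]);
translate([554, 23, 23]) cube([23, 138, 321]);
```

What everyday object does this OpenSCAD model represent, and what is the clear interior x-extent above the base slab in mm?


An open box. The internal width is 531 mm.

A 577×184 base slab with four walls standing on it — an open box. The base is 577 mm wide and the walls are 23 mm thick, so the internal width is 577 − 2 × 23 = 531 mm.


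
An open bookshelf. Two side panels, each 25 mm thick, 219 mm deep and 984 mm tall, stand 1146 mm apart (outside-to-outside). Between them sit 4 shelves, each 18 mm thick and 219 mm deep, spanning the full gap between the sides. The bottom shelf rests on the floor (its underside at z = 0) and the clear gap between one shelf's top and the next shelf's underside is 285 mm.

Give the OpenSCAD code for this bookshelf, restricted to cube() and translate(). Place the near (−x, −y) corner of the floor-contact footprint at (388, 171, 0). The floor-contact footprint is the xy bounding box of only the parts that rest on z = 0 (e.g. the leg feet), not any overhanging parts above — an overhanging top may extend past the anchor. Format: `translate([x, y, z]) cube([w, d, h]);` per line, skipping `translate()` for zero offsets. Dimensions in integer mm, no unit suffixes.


translate([388, 171, 0]) cube([25, 219, 984]);
translate([1509, 171, 0]) cube([25, 219, 984]);
translate([413, 171, 0]) cube([1096, 219, 18]);
translate([413, 171, 303]) cube([1096, 219, 18]);
translate([413, 171, 606]) cube([1096, 219, 18]);
translate([413, 171, 909]) cube([1096, 219, 18]);


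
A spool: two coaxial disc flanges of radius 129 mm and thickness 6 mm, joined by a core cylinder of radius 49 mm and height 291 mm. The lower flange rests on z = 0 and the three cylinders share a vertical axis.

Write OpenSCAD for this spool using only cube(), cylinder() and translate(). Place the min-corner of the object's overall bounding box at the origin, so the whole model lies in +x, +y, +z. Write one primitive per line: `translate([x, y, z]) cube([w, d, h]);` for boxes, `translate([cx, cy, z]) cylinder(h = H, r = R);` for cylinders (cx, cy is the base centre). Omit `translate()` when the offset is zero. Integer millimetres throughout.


translate([129, 129, 0]) cylinder(h = 6, r = 129);
translate([129, 129, 6]) cylinder(h = 291, r = 49);
translate([129, 129, 297]) cylinder(h = 6, r = 129);
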